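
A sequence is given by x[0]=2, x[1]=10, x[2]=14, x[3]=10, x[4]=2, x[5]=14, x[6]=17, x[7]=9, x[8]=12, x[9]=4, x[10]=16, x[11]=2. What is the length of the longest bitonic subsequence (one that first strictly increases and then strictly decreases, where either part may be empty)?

7

inc[i] = longest strictly increasing subsequence ending at i; dec[i] = longest strictly decreasing subsequence starting at i:
i:      0  1  2  3  4  5  6  7  8  9 10 11
x[i]:   2 10 14 10  2 14 17  9 12  4 16  2
inc:    1  2  3  2  1  3  4  2  3  2  4  1
dec:    1  4  5  4  1  4  4  3  3  2  2  1
Best peak at i=2 (value 14): inc=3, dec=5, length 3+5−1 = 7.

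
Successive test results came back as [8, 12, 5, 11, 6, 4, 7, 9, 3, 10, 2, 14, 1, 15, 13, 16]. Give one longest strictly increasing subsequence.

Patience tails give the LIS length; then backtrack through the dp parents:
8 → extends → [8]
12 → extends → [8, 12]
5 → replaces 8 → [5, 12]
11 → replaces 12 → [5, 11]
6 → replaces 11 → [5, 6]
4 → replaces 5 → [4, 6]
7 → extends → [4, 6, 7]
9 → extends → [4, 6, 7, 9]
3 → replaces 4 → [3, 6, 7, 9]
10 → extends → [3, 6, 7, 9, 10]
2 → replaces 3 → [2, 6, 7, 9, 10]
14 → extends → [2, 6, 7, 9, 10, 14]
1 → replaces 2 → [1, 6, 7, 9, 10, 14]
15 → extends → [1, 6, 7, 9, 10, 14, 15]
13 → replaces 14 → [1, 6, 7, 9, 10, 13, 15]
16 → extends → [1, 6, 7, 9, 10, 13, 15, 16]
Length 8; one witness is 5, 6, 7, 9, 10, 14, 15, 16.

5, 6, 7, 9, 10, 14, 15, 16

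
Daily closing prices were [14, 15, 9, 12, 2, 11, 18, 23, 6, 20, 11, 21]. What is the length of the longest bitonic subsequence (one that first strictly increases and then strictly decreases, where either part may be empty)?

inc[i] = longest strictly increasing subsequence ending at i; dec[i] = longest strictly decreasing subsequence starting at i:
i:      1  2  3  4  5  6  7  8  9 10 11 12
a[i]:  14 15  9 12  2 11 18 23  6 20 11 21
inc:    1  2  1  2  1  2  3  4  2  4  3  5
dec:    4  4  2  3  1  2  2  3  1  2  1  1
Best peak at i=8 (value 23): inc=4, dec=3, length 4+3−1 = 6.

6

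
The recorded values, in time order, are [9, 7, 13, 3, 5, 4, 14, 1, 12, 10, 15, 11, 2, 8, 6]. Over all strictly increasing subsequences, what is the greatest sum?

51

Let S[i] be the best sum of a strictly increasing subsequence ending at i:
i:      1  2  3  4  5  6  7  8  9 10 11 12 13 14 15
a[i]:   9  7 13  3  5  4 14  1 12 10 15 11  2  8  6
S:      9  7 22  3  8  7 36  1 21 19 51 30  3 16 14
Maximum is 51 (e.g. 9 + 13 + 14 + 15).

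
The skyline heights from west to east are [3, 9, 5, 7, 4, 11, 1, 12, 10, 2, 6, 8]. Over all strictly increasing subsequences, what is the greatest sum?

38

Let S[i] be the best sum of a strictly increasing subsequence ending at i:
i:      1  2  3  4  5  6  7  8  9 10 11 12
a[i]:   3  9  5  7  4 11  1 12 10  2  6  8
S:      3 12  8 15  7 26  1 38 25  3 14 23
Maximum is 38 (e.g. 3 + 5 + 7 + 11 + 12).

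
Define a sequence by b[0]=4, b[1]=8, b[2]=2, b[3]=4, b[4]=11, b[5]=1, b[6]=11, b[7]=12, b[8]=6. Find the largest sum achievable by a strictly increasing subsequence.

35

Let S[i] be the best sum of a strictly increasing subsequence ending at i:
i:      0  1  2  3  4  5  6  7  8
b[i]:   4  8  2  4 11  1 11 12  6
S:      4 12  2  6 23  1 23 35 12
Maximum is 35 (e.g. 4 + 8 + 11 + 12).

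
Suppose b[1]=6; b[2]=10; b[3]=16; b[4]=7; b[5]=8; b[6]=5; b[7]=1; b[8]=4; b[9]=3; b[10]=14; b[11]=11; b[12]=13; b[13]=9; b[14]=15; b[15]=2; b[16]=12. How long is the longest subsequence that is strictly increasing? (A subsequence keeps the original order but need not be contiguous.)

Let dp[i] be the length of the longest such subsequence ending at index i:
i:      1  2  3  4  5  6  7  8  9 10 11 12 13 14 15 16
b[i]:   6 10 16  7  8  5  1  4  3 14 11 13  9 15  2 12
dp:     1  2  3  2  3  1  1  2  2  4  4  5  4  6  2  5
Maximum dp value is 6.

6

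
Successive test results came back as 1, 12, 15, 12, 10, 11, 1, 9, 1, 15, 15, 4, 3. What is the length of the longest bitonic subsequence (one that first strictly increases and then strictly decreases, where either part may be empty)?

8

inc[i] = longest strictly increasing subsequence ending at i; dec[i] = longest strictly decreasing subsequence starting at i:
i:      1  2  3  4  5  6  7  8  9 10 11 12 13
a[i]:   1 12 15 12 10 11  1  9  1 15 15  4  3
inc:    1  2  3  2  2  3  1  2  1  4  4  2  2
dec:    1  5  6  5  4  4  1  3  1  3  3  2  1
Best peak at i=3 (value 15): inc=3, dec=6, length 3+6−1 = 8.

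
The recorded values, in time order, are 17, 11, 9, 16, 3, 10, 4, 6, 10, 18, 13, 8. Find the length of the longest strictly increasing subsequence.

5

Track the smallest tail for each achievable length (strict):
17 → extends → [17]
11 → replaces 17 → [11]
9 → replaces 11 → [9]
16 → extends → [9, 16]
3 → replaces 9 → [3, 16]
10 → replaces 16 → [3, 10]
4 → replaces 10 → [3, 4]
6 → extends → [3, 4, 6]
10 → extends → [3, 4, 6, 10]
18 → extends → [3, 4, 6, 10, 18]
13 → replaces 18 → [3, 4, 6, 10, 13]
8 → replaces 10 → [3, 4, 6, 8, 13]
Five tails, so the longest strictly increasing subsequence has length 5 (e.g. 3, 4, 6, 10, 18).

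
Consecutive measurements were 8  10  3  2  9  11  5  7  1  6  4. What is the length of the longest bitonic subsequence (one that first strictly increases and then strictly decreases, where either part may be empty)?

6

inc[i] = longest strictly increasing subsequence ending at i; dec[i] = longest strictly decreasing subsequence starting at i:
i:      1  2  3  4  5  6  7  8  9 10 11
a[i]:   8 10  3  2  9 11  5  7  1  6  4
inc:    1  2  1  1  2  3  2  3  1  3  2
dec:    4  5  3  2  4  4  2  3  1  2  1
Best peak at i=2 (value 10): inc=2, dec=5, length 2+5−1 = 6.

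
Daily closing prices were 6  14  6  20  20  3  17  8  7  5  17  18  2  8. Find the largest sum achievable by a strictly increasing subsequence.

55

Let S[i] be the best sum of a strictly increasing subsequence ending at i:
i:      1  2  3  4  5  6  7  8  9 10 11 12 13 14
a[i]:   6 14  6 20 20  3 17  8  7  5 17 18  2  8
S:      6 20  6 40 40  3 37 14 13  8 37 55  2 21
Maximum is 55 (e.g. 6 + 14 + 17 + 18).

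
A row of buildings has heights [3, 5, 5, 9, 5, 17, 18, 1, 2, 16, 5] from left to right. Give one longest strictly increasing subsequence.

Patience tails give the LIS length; then backtrack through the dp parents:
3 → extends → [3]
5 → extends → [3, 5]
5 → already a tail → [3, 5]
9 → extends → [3, 5, 9]
5 → already a tail → [3, 5, 9]
17 → extends → [3, 5, 9, 17]
18 → extends → [3, 5, 9, 17, 18]
1 → replaces 3 → [1, 5, 9, 17, 18]
2 → replaces 5 → [1, 2, 9, 17, 18]
16 → replaces 17 → [1, 2, 9, 16, 18]
5 → replaces 9 → [1, 2, 5, 16, 18]
Length 5; one witness is 3, 5, 9, 17, 18.

3, 5, 9, 17, 18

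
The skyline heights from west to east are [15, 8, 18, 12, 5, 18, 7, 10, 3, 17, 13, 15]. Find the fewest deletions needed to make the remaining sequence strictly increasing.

Fewest deletions = n − (longest strictly increasing subsequence).
Patience tails:
15 → extends → [15]
8 → replaces 15 → [8]
18 → extends → [8, 18]
12 → replaces 18 → [8, 12]
5 → replaces 8 → [5, 12]
18 → extends → [5, 12, 18]
7 → replaces 12 → [5, 7, 18]
10 → replaces 18 → [5, 7, 10]
3 → replaces 5 → [3, 7, 10]
17 → extends → [3, 7, 10, 17]
13 → replaces 17 → [3, 7, 10, 13]
15 → extends → [3, 7, 10, 13, 15]
Longest strictly increasing subsequence has length 5, so deletions = 12 − 5 = 7.

7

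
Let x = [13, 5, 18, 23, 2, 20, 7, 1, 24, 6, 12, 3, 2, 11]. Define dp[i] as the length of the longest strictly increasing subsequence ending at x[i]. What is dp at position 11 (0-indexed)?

2

dp[i] = 1 + max{dp[j] : j<i, x[j]<x[i]} (or 1 if no such j):
i:      0  1  2  3  4  5  6  7  8  9 10 11 12 13
x[i]:  13  5 18 23  2 20  7  1 24  6 12  3  2 11
dp:     1  1  2  3  1  3  2  1  4  2  3  2  2  3
At index 11 the value is 2.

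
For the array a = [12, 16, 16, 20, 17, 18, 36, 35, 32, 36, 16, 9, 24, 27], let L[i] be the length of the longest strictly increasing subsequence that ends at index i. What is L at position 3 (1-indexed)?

2

dp[i] = 1 + max{dp[j] : j<i, a[j]<a[i]} (or 1 if no such j):
i:      1  2  3  4  5  6  7  8  9 10 11 12 13 14
a[i]:  12 16 16 20 17 18 36 35 32 36 16  9 24 27
dp:     1  2  2  3  3  4  5  5  5  6  2  1  5  6
At index 3 the value is 2.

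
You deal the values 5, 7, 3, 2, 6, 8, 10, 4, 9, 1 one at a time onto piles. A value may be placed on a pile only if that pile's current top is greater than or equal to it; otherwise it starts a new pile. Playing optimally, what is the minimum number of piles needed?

Place each on the leftmost legal pile:
5 → new pile 1 (tops now [5])
7 → new pile 2 (tops now [5, 7])
3 → pile 1 (tops now [3, 7])
2 → pile 1 (tops now [2, 7])
6 → pile 2 (tops now [2, 6])
8 → new pile 3 (tops now [2, 6, 8])
10 → new pile 4 (tops now [2, 6, 8, 10])
4 → pile 2 (tops now [2, 4, 8, 10])
9 → pile 4 (tops now [2, 4, 8, 9])
1 → pile 1 (tops now [1, 4, 8, 9])
Four piles.

4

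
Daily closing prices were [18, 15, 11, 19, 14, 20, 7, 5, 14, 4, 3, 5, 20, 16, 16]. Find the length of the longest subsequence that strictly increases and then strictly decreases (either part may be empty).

inc[i] = longest strictly increasing subsequence ending at i; dec[i] = longest strictly decreasing subsequence starting at i:
i:      1  2  3  4  5  6  7  8  9 10 11 12 13 14 15
a[i]:  18 15 11 19 14 20  7  5 14  4  3  5 20 16 16
inc:    1  1  1  2  2  3  1  1  2  1  1  2  3  3  3
dec:    7  6  5  6  5  5  4  3  3  2  1  1  2  1  1
Best peak at i=1 (value 18): inc=1, dec=7, length 1+7−1 = 7.

7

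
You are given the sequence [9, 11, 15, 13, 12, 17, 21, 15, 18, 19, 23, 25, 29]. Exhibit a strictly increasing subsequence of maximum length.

Patience tails give the LIS length; then backtrack through the dp parents:
9 → extends → [9]
11 → extends → [9, 11]
15 → extends → [9, 11, 15]
13 → replaces 15 → [9, 11, 13]
12 → replaces 13 → [9, 11, 12]
17 → extends → [9, 11, 12, 17]
21 → extends → [9, 11, 12, 17, 21]
15 → replaces 17 → [9, 11, 12, 15, 21]
18 → replaces 21 → [9, 11, 12, 15, 18]
19 → extends → [9, 11, 12, 15, 18, 19]
23 → extends → [9, 11, 12, 15, 18, 19, 23]
25 → extends → [9, 11, 12, 15, 18, 19, 23, 25]
29 → extends → [9, 11, 12, 15, 18, 19, 23, 25, 29]
Length 9; one witness is 9, 11, 15, 17, 18, 19, 23, 25, 29.

9, 11, 15, 17, 18, 19, 23, 25, 29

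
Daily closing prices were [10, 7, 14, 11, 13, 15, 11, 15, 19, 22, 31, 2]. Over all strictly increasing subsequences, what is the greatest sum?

Let S[i] be the best sum of a strictly increasing subsequence ending at i:
i:       1   2   3   4   5   6   7   8   9  10  11  12
a[i]:   10   7  14  11  13  15  11  15  19  22  31   2
S:      10   7  24  21  34  49  21  49  68  90 121   2
Maximum is 121 (e.g. 10 + 11 + 13 + 15 + 19 + 22 + 31).

121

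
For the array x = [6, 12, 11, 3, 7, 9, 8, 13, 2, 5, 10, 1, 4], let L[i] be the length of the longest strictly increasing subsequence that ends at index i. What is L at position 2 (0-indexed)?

2

dp[i] = 1 + max{dp[j] : j<i, x[j]<x[i]} (or 1 if no such j):
i:      0  1  2  3  4  5  6  7  8  9 10 11 12
x[i]:   6 12 11  3  7  9  8 13  2  5 10  1  4
dp:     1  2  2  1  2  3  3  4  1  2  4  1  2
At index 2 the value is 2.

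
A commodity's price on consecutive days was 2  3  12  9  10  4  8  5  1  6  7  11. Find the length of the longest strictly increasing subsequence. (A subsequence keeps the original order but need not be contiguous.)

7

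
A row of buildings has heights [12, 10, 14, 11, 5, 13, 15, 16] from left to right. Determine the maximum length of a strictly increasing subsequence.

Let dp[i] be the length of the longest such subsequence ending at index i:
i:      1  2  3  4  5  6  7  8
a[i]:  12 10 14 11  5 13 15 16
dp:     1  1  2  2  1  3  4  5
Maximum dp value is 5.

5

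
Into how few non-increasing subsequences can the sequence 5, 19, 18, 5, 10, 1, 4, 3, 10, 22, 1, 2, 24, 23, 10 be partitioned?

5

The minimum number of non-increasing subsequences covering a sequence equals the length of its longest strictly increasing subsequence.
LIS length is 5 (e.g. 1, 4, 10, 22, 24), so 5 piles are needed.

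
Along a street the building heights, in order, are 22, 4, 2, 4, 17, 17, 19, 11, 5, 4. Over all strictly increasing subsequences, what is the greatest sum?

42

Let S[i] be the best sum of a strictly increasing subsequence ending at i:
i:      1  2  3  4  5  6  7  8  9 10
a[i]:  22  4  2  4 17 17 19 11  5  4
S:     22  4  2  6 23 23 42 17 11  6
Maximum is 42 (e.g. 2 + 4 + 17 + 19).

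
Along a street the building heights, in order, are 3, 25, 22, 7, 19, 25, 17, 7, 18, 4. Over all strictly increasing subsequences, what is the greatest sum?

Let S[i] be the best sum of a strictly increasing subsequence ending at i:
i:      1  2  3  4  5  6  7  8  9 10
a[i]:   3 25 22  7 19 25 17  7 18  4
S:      3 28 25 10 29 54 27 10 45  7
Maximum is 54 (e.g. 3 + 7 + 19 + 25).

54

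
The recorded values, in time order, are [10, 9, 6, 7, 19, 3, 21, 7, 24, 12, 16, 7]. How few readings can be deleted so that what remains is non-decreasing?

7

Fewest deletions = n − (longest non-decreasing subsequence).
Patience tails:
10 → extends → [10]
9 → replaces 10 → [9]
6 → replaces 9 → [6]
7 → extends → [6, 7]
19 → extends → [6, 7, 19]
3 → replaces 6 → [3, 7, 19]
21 → extends → [3, 7, 19, 21]
7 → replaces 19 → [3, 7, 7, 21]
24 → extends → [3, 7, 7, 21, 24]
12 → replaces 21 → [3, 7, 7, 12, 24]
16 → replaces 24 → [3, 7, 7, 12, 16]
7 → replaces 12 → [3, 7, 7, 7, 16]
Longest non-decreasing subsequence has length 5, so deletions = 12 − 5 = 7.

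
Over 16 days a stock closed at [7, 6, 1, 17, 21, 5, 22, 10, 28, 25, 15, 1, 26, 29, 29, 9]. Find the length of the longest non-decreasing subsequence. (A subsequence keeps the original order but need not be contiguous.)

Track the smallest tail for each achievable length (allowing ties):
7 → extends → [7]
6 → replaces 7 → [6]
1 → replaces 6 → [1]
17 → extends → [1, 17]
21 → extends → [1, 17, 21]
5 → replaces 17 → [1, 5, 21]
22 → extends → [1, 5, 21, 22]
10 → replaces 21 → [1, 5, 10, 22]
28 → extends → [1, 5, 10, 22, 28]
25 → replaces 28 → [1, 5, 10, 22, 25]
15 → replaces 22 → [1, 5, 10, 15, 25]
1 → replaces 5 → [1, 1, 10, 15, 25]
26 → extends → [1, 1, 10, 15, 25, 26]
29 → extends → [1, 1, 10, 15, 25, 26, 29]
29 → extends → [1, 1, 10, 15, 25, 26, 29, 29]
9 → replaces 10 → [1, 1, 9, 15, 25, 26, 29, 29]
Eight tails, so the longest non-decreasing subsequence has length 8 (e.g. 7, 17, 21, 22, 25, 26, 29, 29).

8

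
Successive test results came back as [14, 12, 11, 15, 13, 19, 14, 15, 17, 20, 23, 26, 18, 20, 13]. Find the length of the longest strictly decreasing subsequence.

3

Negate each value so 'decreasing' becomes 'increasing', then run patience tails on the negated sequence:
-14 → extends → [-14]
-12 → extends → [-14, -12]
-11 → extends → [-14, -12, -11]
-15 → replaces -14 → [-15, -12, -11]
-13 → replaces -12 → [-15, -13, -11]
-19 → replaces -15 → [-19, -13, -11]
-14 → replaces -13 → [-19, -14, -11]
-15 → replaces -14 → [-19, -15, -11]
-17 → replaces -15 → [-19, -17, -11]
-20 → replaces -19 → [-20, -17, -11]
-23 → replaces -20 → [-23, -17, -11]
-26 → replaces -23 → [-26, -17, -11]
-18 → replaces -17 → [-26, -18, -11]
-20 → replaces -18 → [-26, -20, -11]
-13 → replaces -11 → [-26, -20, -13]
Three tails, so the longest strictly decreasing subsequence of the original has length 3.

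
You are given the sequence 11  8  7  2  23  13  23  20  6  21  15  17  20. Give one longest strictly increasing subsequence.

Patience tails give the LIS length; then backtrack through the dp parents:
11 → extends → [11]
8 → replaces 11 → [8]
7 → replaces 8 → [7]
2 → replaces 7 → [2]
23 → extends → [2, 23]
13 → replaces 23 → [2, 13]
23 → extends → [2, 13, 23]
20 → replaces 23 → [2, 13, 20]
6 → replaces 13 → [2, 6, 20]
21 → extends → [2, 6, 20, 21]
15 → replaces 20 → [2, 6, 15, 21]
17 → replaces 21 → [2, 6, 15, 17]
20 → extends → [2, 6, 15, 17, 20]
Length 5; one witness is 11, 13, 15, 17, 20.

11, 13, 15, 17, 20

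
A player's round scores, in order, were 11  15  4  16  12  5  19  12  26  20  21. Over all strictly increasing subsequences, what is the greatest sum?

102

Let S[i] be the best sum of a strictly increasing subsequence ending at i:
i:       1   2   3   4   5   6   7   8   9  10  11
a[i]:   11  15   4  16  12   5  19  12  26  20  21
S:      11  26   4  42  23   9  61  23  87  81 102
Maximum is 102 (e.g. 11 + 15 + 16 + 19 + 20 + 21).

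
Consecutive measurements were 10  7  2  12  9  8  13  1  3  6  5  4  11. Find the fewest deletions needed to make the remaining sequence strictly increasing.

Fewest deletions = n − (longest strictly increasing subsequence).
Patience tails:
10 → extends → [10]
7 → replaces 10 → [7]
2 → replaces 7 → [2]
12 → extends → [2, 12]
9 → replaces 12 → [2, 9]
8 → replaces 9 → [2, 8]
13 → extends → [2, 8, 13]
1 → replaces 2 → [1, 8, 13]
3 → replaces 8 → [1, 3, 13]
6 → replaces 13 → [1, 3, 6]
5 → replaces 6 → [1, 3, 5]
4 → replaces 5 → [1, 3, 4]
11 → extends → [1, 3, 4, 11]
Longest strictly increasing subsequence has length 4, so deletions = 13 − 4 = 9.

9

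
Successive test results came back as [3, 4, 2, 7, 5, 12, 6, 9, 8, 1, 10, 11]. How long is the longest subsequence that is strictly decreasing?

Negate each value so 'decreasing' becomes 'increasing', then run patience tails on the negated sequence:
-3 → extends → [-3]
-4 → replaces -3 → [-4]
-2 → extends → [-4, -2]
-7 → replaces -4 → [-7, -2]
-5 → replaces -2 → [-7, -5]
-12 → replaces -7 → [-12, -5]
-6 → replaces -5 → [-12, -6]
-9 → replaces -6 → [-12, -9]
-8 → extends → [-12, -9, -8]
-1 → extends → [-12, -9, -8, -1]
-10 → replaces -9 → [-12, -10, -8, -1]
-11 → replaces -10 → [-12, -11, -8, -1]
Four tails, so the longest strictly decreasing subsequence of the original has length 4.

4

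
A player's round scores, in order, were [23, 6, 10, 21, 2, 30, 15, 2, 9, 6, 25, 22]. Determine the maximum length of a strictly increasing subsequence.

4

Track the smallest tail for each achievable length (strict):
23 → extends → [23]
6 → replaces 23 → [6]
10 → extends → [6, 10]
21 → extends → [6, 10, 21]
2 → replaces 6 → [2, 10, 21]
30 → extends → [2, 10, 21, 30]
15 → replaces 21 → [2, 10, 15, 30]
2 → already a tail → [2, 10, 15, 30]
9 → replaces 10 → [2, 9, 15, 30]
6 → replaces 9 → [2, 6, 15, 30]
25 → replaces 30 → [2, 6, 15, 25]
22 → replaces 25 → [2, 6, 15, 22]
Four tails, so the longest strictly increasing subsequence has length 4 (e.g. 6, 10, 21, 30).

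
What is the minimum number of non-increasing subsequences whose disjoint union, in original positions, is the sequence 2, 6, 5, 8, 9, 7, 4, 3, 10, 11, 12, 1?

7

The minimum number of non-increasing subsequences covering a sequence equals the length of its longest strictly increasing subsequence.
LIS length is 7 (e.g. 2, 6, 8, 9, 10, 11, 12), so 7 piles are needed.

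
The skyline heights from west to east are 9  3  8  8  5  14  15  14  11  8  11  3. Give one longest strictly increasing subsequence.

3, 8, 14, 15

Patience tails give the LIS length; then backtrack through the dp parents:
9 → extends → [9]
3 → replaces 9 → [3]
8 → extends → [3, 8]
8 → already a tail → [3, 8]
5 → replaces 8 → [3, 5]
14 → extends → [3, 5, 14]
15 → extends → [3, 5, 14, 15]
14 → already a tail → [3, 5, 14, 15]
11 → replaces 14 → [3, 5, 11, 15]
8 → replaces 11 → [3, 5, 8, 15]
11 → replaces 15 → [3, 5, 8, 11]
3 → already a tail → [3, 5, 8, 11]
Length 4; one witness is 3, 8, 14, 15.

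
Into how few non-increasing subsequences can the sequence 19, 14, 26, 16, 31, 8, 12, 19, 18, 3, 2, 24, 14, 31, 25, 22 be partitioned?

Place each on the leftmost legal pile:
19 → new pile 1 (tops now [19])
14 → pile 1 (tops now [14])
26 → new pile 2 (tops now [14, 26])
16 → pile 2 (tops now [14, 16])
31 → new pile 3 (tops now [14, 16, 31])
8 → pile 1 (tops now [8, 16, 31])
12 → pile 2 (tops now [8, 12, 31])
19 → pile 3 (tops now [8, 12, 19])
18 → pile 3 (tops now [8, 12, 18])
3 → pile 1 (tops now [3, 12, 18])
2 → pile 1 (tops now [2, 12, 18])
24 → new pile 4 (tops now [2, 12, 18, 24])
14 → pile 3 (tops now [2, 12, 14, 24])
31 → new pile 5 (tops now [2, 12, 14, 24, 31])
25 → pile 5 (tops now [2, 12, 14, 24, 25])
22 → pile 4 (tops now [2, 12, 14, 22, 25])
Five piles.

5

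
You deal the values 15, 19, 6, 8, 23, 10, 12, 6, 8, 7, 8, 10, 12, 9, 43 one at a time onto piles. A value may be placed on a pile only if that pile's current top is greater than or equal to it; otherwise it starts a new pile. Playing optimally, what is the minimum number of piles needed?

Place each on the leftmost legal pile:
15 → new pile 1 (tops now [15])
19 → new pile 2 (tops now [15, 19])
6 → pile 1 (tops now [6, 19])
8 → pile 2 (tops now [6, 8])
23 → new pile 3 (tops now [6, 8, 23])
10 → pile 3 (tops now [6, 8, 10])
12 → new pile 4 (tops now [6, 8, 10, 12])
6 → pile 1 (tops now [6, 8, 10, 12])
8 → pile 2 (tops now [6, 8, 10, 12])
7 → pile 2 (tops now [6, 7, 10, 12])
8 → pile 3 (tops now [6, 7, 8, 12])
10 → pile 4 (tops now [6, 7, 8, 10])
12 → new pile 5 (tops now [6, 7, 8, 10, 12])
9 → pile 4 (tops now [6, 7, 8, 9, 12])
43 → new pile 6 (tops now [6, 7, 8, 9, 12, 43])
Six piles.

6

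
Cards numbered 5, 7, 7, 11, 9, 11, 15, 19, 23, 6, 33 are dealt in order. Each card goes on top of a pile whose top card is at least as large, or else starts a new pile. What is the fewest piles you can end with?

Place each on the leftmost legal pile:
5 → new pile 1 (tops now [5])
7 → new pile 2 (tops now [5, 7])
7 → pile 2 (tops now [5, 7])
11 → new pile 3 (tops now [5, 7, 11])
9 → pile 3 (tops now [5, 7, 9])
11 → new pile 4 (tops now [5, 7, 9, 11])
15 → new pile 5 (tops now [5, 7, 9, 11, 15])
19 → new pile 6 (tops now [5, 7, 9, 11, 15, 19])
23 → new pile 7 (tops now [5, 7, 9, 11, 15, 19, 23])
6 → pile 2 (tops now [5, 6, 9, 11, 15, 19, 23])
33 → new pile 8 (tops now [5, 6, 9, 11, 15, 19, 23, 33])
Eight piles.

8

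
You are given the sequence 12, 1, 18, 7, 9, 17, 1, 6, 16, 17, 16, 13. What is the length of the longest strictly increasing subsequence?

5

Let dp[i] be the length of the longest such subsequence ending at index i:
i:      1  2  3  4  5  6  7  8  9 10 11 12
a[i]:  12  1 18  7  9 17  1  6 16 17 16 13
dp:     1  1  2  2  3  4  1  2  4  5  4  4
Maximum dp value is 5.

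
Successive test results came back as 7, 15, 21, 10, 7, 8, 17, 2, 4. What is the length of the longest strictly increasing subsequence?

Track the smallest tail for each achievable length (strict):
7 → extends → [7]
15 → extends → [7, 15]
21 → extends → [7, 15, 21]
10 → replaces 15 → [7, 10, 21]
7 → already a tail → [7, 10, 21]
8 → replaces 10 → [7, 8, 21]
17 → replaces 21 → [7, 8, 17]
2 → replaces 7 → [2, 8, 17]
4 → replaces 8 → [2, 4, 17]
Three tails, so the longest strictly increasing subsequence has length 3 (e.g. 7, 15, 21).

3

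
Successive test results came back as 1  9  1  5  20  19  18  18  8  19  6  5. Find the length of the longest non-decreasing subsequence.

Let dp[i] be the length of the longest such subsequence ending at index i:
i:      1  2  3  4  5  6  7  8  9 10 11 12
a[i]:   1  9  1  5 20 19 18 18  8 19  6  5
dp:     1  2  2  3  4  4  4  5  4  6  4  4
Maximum dp value is 6.

6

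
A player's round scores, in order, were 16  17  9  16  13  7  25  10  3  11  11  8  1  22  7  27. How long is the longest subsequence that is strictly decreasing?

Let dp[i] be the longest strictly decreasing subsequence ending at i:
i:      1  2  3  4  5  6  7  8  9 10 11 12 13 14 15 16
a[i]:  16 17  9 16 13  7 25 10  3 11 11  8  1 22  7 27
dp:     1  1  2  2  3  4  1  4  5  4  4  5  6  2  6  1
Maximum is 6.

6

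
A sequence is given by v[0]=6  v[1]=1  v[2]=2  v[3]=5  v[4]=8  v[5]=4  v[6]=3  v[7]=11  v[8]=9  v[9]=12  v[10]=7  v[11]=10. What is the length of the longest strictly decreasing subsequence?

4

Negate each value so 'decreasing' becomes 'increasing', then run patience tails on the negated sequence:
-6 → extends → [-6]
-1 → extends → [-6, -1]
-2 → replaces -1 → [-6, -2]
-5 → replaces -2 → [-6, -5]
-8 → replaces -6 → [-8, -5]
-4 → extends → [-8, -5, -4]
-3 → extends → [-8, -5, -4, -3]
-11 → replaces -8 → [-11, -5, -4, -3]
-9 → replaces -5 → [-11, -9, -4, -3]
-12 → replaces -11 → [-12, -9, -4, -3]
-7 → replaces -4 → [-12, -9, -7, -3]
-10 → replaces -9 → [-12, -10, -7, -3]
Four tails, so the longest strictly decreasing subsequence of the original has length 4.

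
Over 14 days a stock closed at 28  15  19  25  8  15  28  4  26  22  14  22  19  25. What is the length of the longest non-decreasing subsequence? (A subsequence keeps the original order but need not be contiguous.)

5

Track the smallest tail for each achievable length (allowing ties):
28 → extends → [28]
15 → replaces 28 → [15]
19 → extends → [15, 19]
25 → extends → [15, 19, 25]
8 → replaces 15 → [8, 19, 25]
15 → replaces 19 → [8, 15, 25]
28 → extends → [8, 15, 25, 28]
4 → replaces 8 → [4, 15, 25, 28]
26 → replaces 28 → [4, 15, 25, 26]
22 → replaces 25 → [4, 15, 22, 26]
14 → replaces 15 → [4, 14, 22, 26]
22 → replaces 26 → [4, 14, 22, 22]
19 → replaces 22 → [4, 14, 19, 22]
25 → extends → [4, 14, 19, 22, 25]
Five tails, so the longest non-decreasing subsequence has length 5 (e.g. 15, 19, 22, 22, 25).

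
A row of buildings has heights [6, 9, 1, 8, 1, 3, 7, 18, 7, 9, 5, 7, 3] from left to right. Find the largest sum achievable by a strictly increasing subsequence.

33

Let S[i] be the best sum of a strictly increasing subsequence ending at i:
i:      1  2  3  4  5  6  7  8  9 10 11 12 13
a[i]:   6  9  1  8  1  3  7 18  7  9  5  7  3
S:      6 15  1 14  1  4 13 33 13 23  9 16  4
Maximum is 33 (e.g. 6 + 9 + 18).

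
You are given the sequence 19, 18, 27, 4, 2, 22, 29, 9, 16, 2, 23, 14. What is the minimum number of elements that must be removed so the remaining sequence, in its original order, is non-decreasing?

8

Fewest deletions = n − (longest non-decreasing subsequence).
Patience tails:
19 → extends → [19]
18 → replaces 19 → [18]
27 → extends → [18, 27]
4 → replaces 18 → [4, 27]
2 → replaces 4 → [2, 27]
22 → replaces 27 → [2, 22]
29 → extends → [2, 22, 29]
9 → replaces 22 → [2, 9, 29]
16 → replaces 29 → [2, 9, 16]
2 → replaces 9 → [2, 2, 16]
23 → extends → [2, 2, 16, 23]
14 → replaces 16 → [2, 2, 14, 23]
Longest non-decreasing subsequence has length 4, so deletions = 12 − 4 = 8.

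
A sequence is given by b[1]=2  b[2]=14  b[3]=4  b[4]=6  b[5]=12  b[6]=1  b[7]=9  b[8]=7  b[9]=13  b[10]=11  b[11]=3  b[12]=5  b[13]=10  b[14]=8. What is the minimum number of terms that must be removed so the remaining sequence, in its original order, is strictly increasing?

Fewest deletions = n − (longest strictly increasing subsequence).
Patience tails:
2 → extends → [2]
14 → extends → [2, 14]
4 → replaces 14 → [2, 4]
6 → extends → [2, 4, 6]
12 → extends → [2, 4, 6, 12]
1 → replaces 2 → [1, 4, 6, 12]
9 → replaces 12 → [1, 4, 6, 9]
7 → replaces 9 → [1, 4, 6, 7]
13 → extends → [1, 4, 6, 7, 13]
11 → replaces 13 → [1, 4, 6, 7, 11]
3 → replaces 4 → [1, 3, 6, 7, 11]
5 → replaces 6 → [1, 3, 5, 7, 11]
10 → replaces 11 → [1, 3, 5, 7, 10]
8 → replaces 10 → [1, 3, 5, 7, 8]
Longest strictly increasing subsequence has length 5, so deletions = 14 − 5 = 9.

9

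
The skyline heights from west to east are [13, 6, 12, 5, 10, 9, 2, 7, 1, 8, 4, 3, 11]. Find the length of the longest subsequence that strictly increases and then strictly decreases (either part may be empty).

7

inc[i] = longest strictly increasing subsequence ending at i; dec[i] = longest strictly decreasing subsequence starting at i:
i:      1  2  3  4  5  6  7  8  9 10 11 12 13
a[i]:  13  6 12  5 10  9  2  7  1  8  4  3 11
inc:    1  1  2  1  2  2  1  2  1  3  2  2  4
dec:    7  4  6  3  5  4  2  3  1  3  2  1  1
Best peak at i=1 (value 13): inc=1, dec=7, length 1+7−1 = 7.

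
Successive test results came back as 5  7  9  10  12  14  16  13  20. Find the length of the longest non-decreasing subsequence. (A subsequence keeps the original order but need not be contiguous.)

Let dp[i] be the length of the longest such subsequence ending at index i:
i:      1  2  3  4  5  6  7  8  9
a[i]:   5  7  9 10 12 14 16 13 20
dp:     1  2  3  4  5  6  7  6  8
Maximum dp value is 8.

8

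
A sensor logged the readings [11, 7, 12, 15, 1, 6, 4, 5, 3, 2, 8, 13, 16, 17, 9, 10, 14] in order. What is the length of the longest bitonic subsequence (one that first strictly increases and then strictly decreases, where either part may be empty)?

8

inc[i] = longest strictly increasing subsequence ending at i; dec[i] = longest strictly decreasing subsequence starting at i:
i:      1  2  3  4  5  6  7  8  9 10 11 12 13 14 15 16 17
a[i]:  11  7 12 15  1  6  4  5  3  2  8 13 16 17  9 10 14
inc:    1  1  2  3  1  2  2  3  2  2  4  5  6  7  5  6  7
dec:    6  5  5  5  1  4  3  3  2  1  1  2  2  2  1  1  1
Best peak at i=14 (value 17): inc=7, dec=2, length 7+2−1 = 8.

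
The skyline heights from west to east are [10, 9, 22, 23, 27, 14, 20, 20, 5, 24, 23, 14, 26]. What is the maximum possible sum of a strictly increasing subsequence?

105

Let S[i] be the best sum of a strictly increasing subsequence ending at i:
i:       1   2   3   4   5   6   7   8   9  10  11  12  13
a[i]:   10   9  22  23  27  14  20  20   5  24  23  14  26
S:      10   9  32  55  82  24  44  44   5  79  67  24 105
Maximum is 105 (e.g. 10 + 22 + 23 + 24 + 26).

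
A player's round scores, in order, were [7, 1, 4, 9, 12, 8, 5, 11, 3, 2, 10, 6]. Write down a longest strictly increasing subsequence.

1, 4, 9, 12

Patience tails give the LIS length; then backtrack through the dp parents:
7 → extends → [7]
1 → replaces 7 → [1]
4 → extends → [1, 4]
9 → extends → [1, 4, 9]
12 → extends → [1, 4, 9, 12]
8 → replaces 9 → [1, 4, 8, 12]
5 → replaces 8 → [1, 4, 5, 12]
11 → replaces 12 → [1, 4, 5, 11]
3 → replaces 4 → [1, 3, 5, 11]
2 → replaces 3 → [1, 2, 5, 11]
10 → replaces 11 → [1, 2, 5, 10]
6 → replaces 10 → [1, 2, 5, 6]
Length 4; one witness is 1, 4, 9, 12.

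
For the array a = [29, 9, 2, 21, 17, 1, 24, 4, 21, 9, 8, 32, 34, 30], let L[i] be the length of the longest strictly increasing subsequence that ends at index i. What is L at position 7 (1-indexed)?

3

dp[i] = 1 + max{dp[j] : j<i, a[j]<a[i]} (or 1 if no such j):
i:      1  2  3  4  5  6  7  8  9 10 11 12 13 14
a[i]:  29  9  2 21 17  1 24  4 21  9  8 32 34 30
dp:     1  1  1  2  2  1  3  2  3  3  3  4  5  4
At index 7 the value is 3.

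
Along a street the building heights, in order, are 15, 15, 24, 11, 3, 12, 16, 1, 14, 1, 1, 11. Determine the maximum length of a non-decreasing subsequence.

4

Track the smallest tail for each achievable length (allowing ties):
15 → extends → [15]
15 → extends → [15, 15]
24 → extends → [15, 15, 24]
11 → replaces 15 → [11, 15, 24]
3 → replaces 11 → [3, 15, 24]
12 → replaces 15 → [3, 12, 24]
16 → replaces 24 → [3, 12, 16]
1 → replaces 3 → [1, 12, 16]
14 → replaces 16 → [1, 12, 14]
1 → replaces 12 → [1, 1, 14]
1 → replaces 14 → [1, 1, 1]
11 → extends → [1, 1, 1, 11]
Four tails, so the longest non-decreasing subsequence has length 4 (e.g. 1, 1, 1, 11).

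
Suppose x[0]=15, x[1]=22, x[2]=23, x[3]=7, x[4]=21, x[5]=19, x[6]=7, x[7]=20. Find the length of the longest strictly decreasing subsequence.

Negate each value so 'decreasing' becomes 'increasing', then run patience tails on the negated sequence:
-15 → extends → [-15]
-22 → replaces -15 → [-22]
-23 → replaces -22 → [-23]
-7 → extends → [-23, -7]
-21 → replaces -7 → [-23, -21]
-19 → extends → [-23, -21, -19]
-7 → extends → [-23, -21, -19, -7]
-20 → replaces -19 → [-23, -21, -20, -7]
Four tails, so the longest strictly decreasing subsequence of the original has length 4.

4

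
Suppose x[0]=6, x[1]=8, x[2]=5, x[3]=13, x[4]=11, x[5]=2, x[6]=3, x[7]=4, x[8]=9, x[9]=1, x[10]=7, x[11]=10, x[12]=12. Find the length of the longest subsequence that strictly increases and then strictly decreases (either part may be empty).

6

inc[i] = longest strictly increasing subsequence ending at i; dec[i] = longest strictly decreasing subsequence starting at i:
i:      0  1  2  3  4  5  6  7  8  9 10 11 12
x[i]:   6  8  5 13 11  2  3  4  9  1  7 10 12
inc:    1  2  1  3  3  1  2  3  4  1  4  5  6
dec:    4  4  3  4  3  2  2  2  2  1  1  1  1
Best peak at i=3 (value 13): inc=3, dec=4, length 3+4−1 = 6.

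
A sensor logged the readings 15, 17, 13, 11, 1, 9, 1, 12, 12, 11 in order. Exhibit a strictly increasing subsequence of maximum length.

Patience tails give the LIS length; then backtrack through the dp parents:
15 → extends → [15]
17 → extends → [15, 17]
13 → replaces 15 → [13, 17]
11 → replaces 13 → [11, 17]
1 → replaces 11 → [1, 17]
9 → replaces 17 → [1, 9]
1 → already a tail → [1, 9]
12 → extends → [1, 9, 12]
12 → already a tail → [1, 9, 12]
11 → replaces 12 → [1, 9, 11]
Length 3; one witness is 1, 9, 12.

1, 9, 12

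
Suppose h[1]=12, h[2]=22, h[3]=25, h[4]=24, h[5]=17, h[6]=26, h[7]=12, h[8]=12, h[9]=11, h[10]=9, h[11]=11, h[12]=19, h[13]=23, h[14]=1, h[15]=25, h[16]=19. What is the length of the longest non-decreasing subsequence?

6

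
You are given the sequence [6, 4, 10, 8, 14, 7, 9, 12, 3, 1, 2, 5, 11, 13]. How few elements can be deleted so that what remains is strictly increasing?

9

Fewest deletions = n − (longest strictly increasing subsequence).
Patience tails:
6 → extends → [6]
4 → replaces 6 → [4]
10 → extends → [4, 10]
8 → replaces 10 → [4, 8]
14 → extends → [4, 8, 14]
7 → replaces 8 → [4, 7, 14]
9 → replaces 14 → [4, 7, 9]
12 → extends → [4, 7, 9, 12]
3 → replaces 4 → [3, 7, 9, 12]
1 → replaces 3 → [1, 7, 9, 12]
2 → replaces 7 → [1, 2, 9, 12]
5 → replaces 9 → [1, 2, 5, 12]
11 → replaces 12 → [1, 2, 5, 11]
13 → extends → [1, 2, 5, 11, 13]
Longest strictly increasing subsequence has length 5, so deletions = 14 − 5 = 9.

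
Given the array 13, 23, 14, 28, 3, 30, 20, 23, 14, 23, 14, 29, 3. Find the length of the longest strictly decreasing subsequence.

Let dp[i] be the longest strictly decreasing subsequence ending at i:
i:      1  2  3  4  5  6  7  8  9 10 11 12 13
a[i]:  13 23 14 28  3 30 20 23 14 23 14 29  3
dp:     1  1  2  1  3  1  2  2  3  2  3  2  4
Maximum is 4.

4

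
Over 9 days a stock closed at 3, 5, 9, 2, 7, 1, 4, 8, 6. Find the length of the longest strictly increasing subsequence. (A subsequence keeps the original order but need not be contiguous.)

4

Let dp[i] be the length of the longest such subsequence ending at index i:
i:     1 2 3 4 5 6 7 8 9
a[i]:  3 5 9 2 7 1 4 8 6
dp:    1 2 3 1 3 1 2 4 3
Maximum dp value is 4.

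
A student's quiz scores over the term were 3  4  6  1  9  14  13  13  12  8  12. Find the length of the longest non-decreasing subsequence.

6

Let dp[i] be the length of the longest such subsequence ending at index i:
i:      1  2  3  4  5  6  7  8  9 10 11
a[i]:   3  4  6  1  9 14 13 13 12  8 12
dp:     1  2  3  1  4  5  5  6  5  4  6
Maximum dp value is 6.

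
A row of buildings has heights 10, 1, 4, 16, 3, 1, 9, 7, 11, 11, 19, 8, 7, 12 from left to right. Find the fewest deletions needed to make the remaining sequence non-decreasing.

8

Fewest deletions = n − (longest non-decreasing subsequence).
Patience tails:
10 → extends → [10]
1 → replaces 10 → [1]
4 → extends → [1, 4]
16 → extends → [1, 4, 16]
3 → replaces 4 → [1, 3, 16]
1 → replaces 3 → [1, 1, 16]
9 → replaces 16 → [1, 1, 9]
7 → replaces 9 → [1, 1, 7]
11 → extends → [1, 1, 7, 11]
11 → extends → [1, 1, 7, 11, 11]
19 → extends → [1, 1, 7, 11, 11, 19]
8 → replaces 11 → [1, 1, 7, 8, 11, 19]
7 → replaces 8 → [1, 1, 7, 7, 11, 19]
12 → replaces 19 → [1, 1, 7, 7, 11, 12]
Longest non-decreasing subsequence has length 6, so deletions = 14 − 6 = 8.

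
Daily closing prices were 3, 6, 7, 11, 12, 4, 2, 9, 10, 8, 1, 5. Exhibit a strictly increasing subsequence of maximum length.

3, 6, 7, 11, 12

Patience tails give the LIS length; then backtrack through the dp parents:
3 → extends → [3]
6 → extends → [3, 6]
7 → extends → [3, 6, 7]
11 → extends → [3, 6, 7, 11]
12 → extends → [3, 6, 7, 11, 12]
4 → replaces 6 → [3, 4, 7, 11, 12]
2 → replaces 3 → [2, 4, 7, 11, 12]
9 → replaces 11 → [2, 4, 7, 9, 12]
10 → replaces 12 → [2, 4, 7, 9, 10]
8 → replaces 9 → [2, 4, 7, 8, 10]
1 → replaces 2 → [1, 4, 7, 8, 10]
5 → replaces 7 → [1, 4, 5, 8, 10]
Length 5; one witness is 3, 6, 7, 11, 12.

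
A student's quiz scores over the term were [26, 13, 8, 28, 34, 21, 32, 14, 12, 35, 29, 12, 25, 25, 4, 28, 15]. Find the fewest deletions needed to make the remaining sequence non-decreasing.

Fewest deletions = n − (longest non-decreasing subsequence).
i:      1  2  3  4  5  6  7  8  9 10 11 12 13 14 15 16 17
a[i]:  26 13  8 28 34 21 32 14 12 35 29 12 25 25  4 28 15
dp:     1  1  1  2  3  2  3  2  2  4  3  3  4  5  1  6  4
max dp = 6, so deletions = 17 − 6 = 11.

11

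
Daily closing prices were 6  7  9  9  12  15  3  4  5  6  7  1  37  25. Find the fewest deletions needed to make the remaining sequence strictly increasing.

8

Fewest deletions = n − (longest strictly increasing subsequence).
i:      1  2  3  4  5  6  7  8  9 10 11 12 13 14
a[i]:   6  7  9  9 12 15  3  4  5  6  7  1 37 25
dp:     1  2  3  3  4  5  1  2  3  4  5  1  6  6
max dp = 6, so deletions = 14 − 6 = 8.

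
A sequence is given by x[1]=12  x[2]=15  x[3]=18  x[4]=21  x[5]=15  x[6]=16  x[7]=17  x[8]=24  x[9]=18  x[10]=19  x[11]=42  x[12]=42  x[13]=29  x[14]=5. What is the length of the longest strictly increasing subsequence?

7

Track the smallest tail for each achievable length (strict):
12 → extends → [12]
15 → extends → [12, 15]
18 → extends → [12, 15, 18]
21 → extends → [12, 15, 18, 21]
15 → already a tail → [12, 15, 18, 21]
16 → replaces 18 → [12, 15, 16, 21]
17 → replaces 21 → [12, 15, 16, 17]
24 → extends → [12, 15, 16, 17, 24]
18 → replaces 24 → [12, 15, 16, 17, 18]
19 → extends → [12, 15, 16, 17, 18, 19]
42 → extends → [12, 15, 16, 17, 18, 19, 42]
42 → already a tail → [12, 15, 16, 17, 18, 19, 42]
29 → replaces 42 → [12, 15, 16, 17, 18, 19, 29]
5 → replaces 12 → [5, 15, 16, 17, 18, 19, 29]
Seven tails, so the longest strictly increasing subsequence has length 7 (e.g. 12, 15, 16, 17, 18, 19, 42).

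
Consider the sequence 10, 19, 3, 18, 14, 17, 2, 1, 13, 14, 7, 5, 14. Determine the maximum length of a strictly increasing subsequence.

3

Track the smallest tail for each achievable length (strict):
10 → extends → [10]
19 → extends → [10, 19]
3 → replaces 10 → [3, 19]
18 → replaces 19 → [3, 18]
14 → replaces 18 → [3, 14]
17 → extends → [3, 14, 17]
2 → replaces 3 → [2, 14, 17]
1 → replaces 2 → [1, 14, 17]
13 → replaces 14 → [1, 13, 17]
14 → replaces 17 → [1, 13, 14]
7 → replaces 13 → [1, 7, 14]
5 → replaces 7 → [1, 5, 14]
14 → already a tail → [1, 5, 14]
Three tails, so the longest strictly increasing subsequence has length 3 (e.g. 10, 14, 17).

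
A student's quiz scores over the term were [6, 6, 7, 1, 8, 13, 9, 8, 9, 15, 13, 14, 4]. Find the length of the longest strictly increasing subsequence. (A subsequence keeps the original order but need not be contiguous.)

Let dp[i] be the length of the longest such subsequence ending at index i:
i:      1  2  3  4  5  6  7  8  9 10 11 12 13
a[i]:   6  6  7  1  8 13  9  8  9 15 13 14  4
dp:     1  1  2  1  3  4  4  3  4  5  5  6  2
Maximum dp value is 6.

6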